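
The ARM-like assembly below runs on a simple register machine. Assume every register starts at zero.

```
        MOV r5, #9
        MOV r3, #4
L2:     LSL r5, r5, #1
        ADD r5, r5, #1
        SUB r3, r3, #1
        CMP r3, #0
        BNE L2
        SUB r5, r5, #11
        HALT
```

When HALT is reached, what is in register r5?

148

r5=9
r3=4
r5=9<<1=18
r5=18+1=19
r3=4-1=3
CMP r3, #0  (cmp 3,0)
BNE L2: taken
r5=19<<1=38
r5=38+1=39
r3=3-1=2
CMP r3, #0  (cmp 2,0)
BNE L2: taken
r5=39<<1=78
r5=78+1=79
r3=2-1=1
CMP r3, #0  (cmp 1,0)
BNE L2: taken
r5=79<<1=158
r5=158+1=159
r3=1-1=0
CMP r3, #0  (cmp 0,0)
BNE L2: not taken
r5=159-11=148
halt.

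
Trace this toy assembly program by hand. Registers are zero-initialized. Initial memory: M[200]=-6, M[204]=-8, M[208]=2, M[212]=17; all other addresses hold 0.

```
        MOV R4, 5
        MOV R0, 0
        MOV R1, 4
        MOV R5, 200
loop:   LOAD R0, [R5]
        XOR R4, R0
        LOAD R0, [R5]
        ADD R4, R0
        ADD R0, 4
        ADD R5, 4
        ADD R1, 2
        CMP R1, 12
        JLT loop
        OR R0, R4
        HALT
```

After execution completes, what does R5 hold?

216

after MOV R4, 5: R4=5
after MOV R0, 0: R0=0
after MOV R1, 4: R1=4
after MOV R5, 200: R5=200
after LOAD R0, [R5]: R0=M[200]=-6
after XOR R4, R0: R4=5^(-6)=-1
after LOAD R0, [R5]: R0=M[200]=-6
after ADD R4, R0: R4=(-1)+(-6)=-7
after ADD R0, 4: R0=(-6)+4=-2
after ADD R5, 4: R5=200+4=204
after ADD R1, 2: R1=4+2=6
CMP R1, 12  (cmp 6,12)
JLT loop: taken
after LOAD R0, [R5]: R0=M[204]=-8
after XOR R4, R0: R4=(-7)^(-8)=1
after LOAD R0, [R5]: R0=M[204]=-8
after ADD R4, R0: R4=1+(-8)=-7
after ADD R0, 4: R0=(-8)+4=-4
after ADD R5, 4: R5=204+4=208
after ADD R1, 2: R1=6+2=8
CMP R1, 12  (cmp 8,12)
JLT loop: taken
after LOAD R0, [R5]: R0=M[208]=2
after XOR R4, R0: R4=(-7)^2=-5
after LOAD R0, [R5]: R0=M[208]=2
after ADD R4, R0: R4=(-5)+2=-3
after ADD R0, 4: R0=2+4=6
after ADD R5, 4: R5=208+4=212
after ADD R1, 2: R1=8+2=10
CMP R1, 12  (cmp 10,12)
JLT loop: taken
after LOAD R0, [R5]: R0=M[212]=17
after XOR R4, R0: R4=(-3)^17=-20
after LOAD R0, [R5]: R0=M[212]=17
after ADD R4, R0: R4=(-20)+17=-3
after ADD R0, 4: R0=17+4=21
after ADD R5, 4: R5=212+4=216
after ADD R1, 2: R1=10+2=12
CMP R1, 12  (cmp 12,12)
JLT loop: not taken
after OR R0, R4: R0=21|(-3)=-3
halt.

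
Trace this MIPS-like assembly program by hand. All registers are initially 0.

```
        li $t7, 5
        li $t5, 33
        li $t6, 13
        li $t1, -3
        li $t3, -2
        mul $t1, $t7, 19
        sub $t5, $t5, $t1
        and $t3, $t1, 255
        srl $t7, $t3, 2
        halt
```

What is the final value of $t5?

li $t7, 5 → $t7=5
li $t5, 33 → $t5=33
li $t6, 13 → $t6=13
li $t1, -3 → $t1=-3
li $t3, -2 → $t3=-2
mul $t1, $t7, 19 → $t1=5*19=95
sub $t5, $t5, $t1 → $t5=33-95=-62
and $t3, $t1, 255 → $t3=95&255=95
srl $t7, $t3, 2 → $t7=95>>2=23
halt.

-62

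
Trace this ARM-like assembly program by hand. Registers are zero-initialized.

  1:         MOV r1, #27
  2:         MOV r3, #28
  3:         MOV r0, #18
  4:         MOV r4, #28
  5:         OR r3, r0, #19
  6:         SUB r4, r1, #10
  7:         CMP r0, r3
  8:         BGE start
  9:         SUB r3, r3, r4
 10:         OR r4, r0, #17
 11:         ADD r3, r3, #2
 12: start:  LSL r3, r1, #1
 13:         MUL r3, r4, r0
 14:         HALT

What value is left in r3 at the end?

342

after MOV r1, #27: r1=27
after MOV r3, #28: r3=28
after MOV r0, #18: r0=18
after MOV r4, #28: r4=28
after OR r3, r0, #19: r3=18|19=19
after SUB r4, r1, #10: r4=27-10=17
CMP r0, r3  (cmp 18,19)
BGE start: not taken
after SUB r3, r3, r4: r3=19-17=2
after OR r4, r0, #17: r4=18|17=19
after ADD r3, r3, #2: r3=2+2=4
after LSL r3, r1, #1: r3=27<<1=54
after MUL r3, r4, r0: r3=19*18=342
halt.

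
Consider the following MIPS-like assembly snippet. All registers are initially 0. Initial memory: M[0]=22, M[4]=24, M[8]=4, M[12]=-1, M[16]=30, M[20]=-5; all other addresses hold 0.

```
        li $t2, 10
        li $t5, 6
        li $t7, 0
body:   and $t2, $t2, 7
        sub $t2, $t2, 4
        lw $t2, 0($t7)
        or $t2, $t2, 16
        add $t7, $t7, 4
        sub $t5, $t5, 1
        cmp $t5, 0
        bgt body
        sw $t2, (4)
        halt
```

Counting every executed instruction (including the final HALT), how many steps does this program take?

li $t2, 10 → $t2=10
li $t5, 6 → $t5=6
li $t7, 0 → $t7=0
and $t2, $t2, 7 → $t2=10&7=2
sub $t2, $t2, 4 → $t2=2-4=-2
lw $t2, 0($t7) → $t2=M[0]=22
or $t2, $t2, 16 → $t2=22|16=22
add $t7, $t7, 4 → $t7=0+4=4
sub $t5, $t5, 1 → $t5=6-1=5
cmp $t5, 0  (cmp 5,0)
bgt body: taken
and $t2, $t2, 7 → $t2=22&7=6
sub $t2, $t2, 4 → $t2=6-4=2
lw $t2, 0($t7) → $t2=M[4]=24
or $t2, $t2, 16 → $t2=24|16=24
add $t7, $t7, 4 → $t7=4+4=8
sub $t5, $t5, 1 → $t5=5-1=4
cmp $t5, 0  (cmp 4,0)
bgt body: taken
and $t2, $t2, 7 → $t2=24&7=0
sub $t2, $t2, 4 → $t2=0-4=-4
lw $t2, 0($t7) → $t2=M[8]=4
or $t2, $t2, 16 → $t2=4|16=20
add $t7, $t7, 4 → $t7=8+4=12
sub $t5, $t5, 1 → $t5=4-1=3
cmp $t5, 0  (cmp 3,0)
bgt body: taken
and $t2, $t2, 7 → $t2=20&7=4
sub $t2, $t2, 4 → $t2=4-4=0
lw $t2, 0($t7) → $t2=M[12]=-1
or $t2, $t2, 16 → $t2=(-1)|16=-1
add $t7, $t7, 4 → $t7=12+4=16
sub $t5, $t5, 1 → $t5=3-1=2
cmp $t5, 0  (cmp 2,0)
bgt body: taken
and $t2, $t2, 7 → $t2=(-1)&7=7
sub $t2, $t2, 4 → $t2=7-4=3
lw $t2, 0($t7) → $t2=M[16]=30
or $t2, $t2, 16 → $t2=30|16=30
add $t7, $t7, 4 → $t7=16+4=20
sub $t5, $t5, 1 → $t5=2-1=1
cmp $t5, 0  (cmp 1,0)
bgt body: taken
and $t2, $t2, 7 → $t2=30&7=6
sub $t2, $t2, 4 → $t2=6-4=2
lw $t2, 0($t7) → $t2=M[20]=-5
or $t2, $t2, 16 → $t2=(-5)|16=-5
add $t7, $t7, 4 → $t7=20+4=24
sub $t5, $t5, 1 → $t5=1-1=0
cmp $t5, 0  (cmp 0,0)
bgt body: not taken
sw $t2, (4) → M[4]=-5
halt.
Total executed instructions: 53.

53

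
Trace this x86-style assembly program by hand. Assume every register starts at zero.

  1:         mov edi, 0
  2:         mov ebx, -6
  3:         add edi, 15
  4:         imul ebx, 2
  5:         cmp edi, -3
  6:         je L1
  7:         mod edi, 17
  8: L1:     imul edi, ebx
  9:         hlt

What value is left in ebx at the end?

-12

edi=0
ebx=-6
edi=0+15=15
ebx=(-6)*2=-12
cmp edi, -3  (cmp 15,-3)
je L1: not taken
edi=15%17=15
edi=15*(-12)=-180
halt.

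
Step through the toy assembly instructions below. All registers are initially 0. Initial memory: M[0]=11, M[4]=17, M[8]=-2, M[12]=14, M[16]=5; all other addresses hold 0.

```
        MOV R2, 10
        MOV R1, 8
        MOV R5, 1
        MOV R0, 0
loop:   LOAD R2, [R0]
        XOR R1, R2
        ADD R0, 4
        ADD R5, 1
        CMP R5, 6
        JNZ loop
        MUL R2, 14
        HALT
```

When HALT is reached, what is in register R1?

-25

MOV R2, 10 → R2=10
MOV R1, 8 → R1=8
MOV R5, 1 → R5=1
MOV R0, 0 → R0=0
LOAD R2, [R0] → R2=M[0]=11
XOR R1, R2 → R1=8^11=3
ADD R0, 4 → R0=0+4=4
ADD R5, 1 → R5=1+1=2
CMP R5, 6  (cmp 2,6)
JNZ loop: taken
LOAD R2, [R0] → R2=M[4]=17
XOR R1, R2 → R1=3^17=18
ADD R0, 4 → R0=4+4=8
ADD R5, 1 → R5=2+1=3
CMP R5, 6  (cmp 3,6)
JNZ loop: taken
LOAD R2, [R0] → R2=M[8]=-2
XOR R1, R2 → R1=18^(-2)=-20
ADD R0, 4 → R0=8+4=12
ADD R5, 1 → R5=3+1=4
CMP R5, 6  (cmp 4,6)
JNZ loop: taken
LOAD R2, [R0] → R2=M[12]=14
XOR R1, R2 → R1=(-20)^14=-30
ADD R0, 4 → R0=12+4=16
ADD R5, 1 → R5=4+1=5
CMP R5, 6  (cmp 5,6)
JNZ loop: taken
LOAD R2, [R0] → R2=M[16]=5
XOR R1, R2 → R1=(-30)^5=-25
ADD R0, 4 → R0=16+4=20
ADD R5, 1 → R5=5+1=6
CMP R5, 6  (cmp 6,6)
JNZ loop: not taken
MUL R2, 14 → R2=5*14=70
halt.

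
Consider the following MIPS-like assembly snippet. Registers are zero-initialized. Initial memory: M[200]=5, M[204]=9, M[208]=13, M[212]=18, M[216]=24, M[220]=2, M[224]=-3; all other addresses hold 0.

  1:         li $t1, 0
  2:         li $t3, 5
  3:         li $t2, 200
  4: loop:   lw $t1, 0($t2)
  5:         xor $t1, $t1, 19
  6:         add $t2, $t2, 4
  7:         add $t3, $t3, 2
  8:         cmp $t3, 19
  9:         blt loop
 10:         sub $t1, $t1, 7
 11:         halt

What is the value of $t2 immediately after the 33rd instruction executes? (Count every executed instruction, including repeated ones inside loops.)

220

li $t1, 0 → $t1=0
li $t3, 5 → $t3=5
li $t2, 200 → $t2=200
lw $t1, 0($t2) → $t1=M[200]=5
xor $t1, $t1, 19 → $t1=5^19=22
add $t2, $t2, 4 → $t2=200+4=204
add $t3, $t3, 2 → $t3=5+2=7
cmp $t3, 19  (cmp 7,19)
blt loop: taken
lw $t1, 0($t2) → $t1=M[204]=9
xor $t1, $t1, 19 → $t1=9^19=26
add $t2, $t2, 4 → $t2=204+4=208
add $t3, $t3, 2 → $t3=7+2=9
cmp $t3, 19  (cmp 9,19)
blt loop: taken
lw $t1, 0($t2) → $t1=M[208]=13
xor $t1, $t1, 19 → $t1=13^19=30
add $t2, $t2, 4 → $t2=208+4=212
add $t3, $t3, 2 → $t3=9+2=11
cmp $t3, 19  (cmp 11,19)
blt loop: taken
lw $t1, 0($t2) → $t1=M[212]=18
xor $t1, $t1, 19 → $t1=18^19=1
add $t2, $t2, 4 → $t2=212+4=216
add $t3, $t3, 2 → $t3=11+2=13
cmp $t3, 19  (cmp 13,19)
blt loop: taken
lw $t1, 0($t2) → $t1=M[216]=24
xor $t1, $t1, 19 → $t1=24^19=11
add $t2, $t2, 4 → $t2=216+4=220
add $t3, $t3, 2 → $t3=13+2=15
cmp $t3, 19  (cmp 15,19)
blt loop: taken
After step 33: $t2 = 220.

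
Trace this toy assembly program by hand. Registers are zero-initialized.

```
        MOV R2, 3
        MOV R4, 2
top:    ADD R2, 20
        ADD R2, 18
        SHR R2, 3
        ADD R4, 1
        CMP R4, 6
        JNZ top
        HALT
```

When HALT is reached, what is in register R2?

5

R2=3
R4=2
R2=3+20=23
R2=23+18=41
R2=41>>3=5
R4=2+1=3
CMP R4, 6  (cmp 3,6)
JNZ top: taken
R2=5+20=25
R2=25+18=43
R2=43>>3=5
R4=3+1=4
CMP R4, 6  (cmp 4,6)
JNZ top: taken
R2=5+20=25
R2=25+18=43
R2=43>>3=5
R4=4+1=5
CMP R4, 6  (cmp 5,6)
JNZ top: taken
R2=5+20=25
R2=25+18=43
R2=43>>3=5
R4=5+1=6
CMP R4, 6  (cmp 6,6)
JNZ top: not taken
halt.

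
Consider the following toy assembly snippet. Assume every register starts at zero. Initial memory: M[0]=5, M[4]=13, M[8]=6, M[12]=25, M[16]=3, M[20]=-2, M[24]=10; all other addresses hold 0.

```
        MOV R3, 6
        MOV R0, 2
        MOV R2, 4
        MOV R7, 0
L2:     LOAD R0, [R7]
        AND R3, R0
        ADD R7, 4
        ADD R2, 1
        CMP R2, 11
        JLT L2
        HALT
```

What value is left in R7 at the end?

28

MOV R3, 6 → R3=6
MOV R0, 2 → R0=2
MOV R2, 4 → R2=4
MOV R7, 0 → R7=0
LOAD R0, [R7] → R0=M[0]=5
AND R3, R0 → R3=6&5=4
ADD R7, 4 → R7=0+4=4
ADD R2, 1 → R2=4+1=5
CMP R2, 11  (cmp 5,11)
JLT L2: taken
LOAD R0, [R7] → R0=M[4]=13
AND R3, R0 → R3=4&13=4
ADD R7, 4 → R7=4+4=8
ADD R2, 1 → R2=5+1=6
CMP R2, 11  (cmp 6,11)
JLT L2: taken
LOAD R0, [R7] → R0=M[8]=6
AND R3, R0 → R3=4&6=4
ADD R7, 4 → R7=8+4=12
ADD R2, 1 → R2=6+1=7
CMP R2, 11  (cmp 7,11)
JLT L2: taken
LOAD R0, [R7] → R0=M[12]=25
AND R3, R0 → R3=4&25=0
ADD R7, 4 → R7=12+4=16
ADD R2, 1 → R2=7+1=8
CMP R2, 11  (cmp 8,11)
JLT L2: taken
LOAD R0, [R7] → R0=M[16]=3
AND R3, R0 → R3=0&3=0
ADD R7, 4 → R7=16+4=20
ADD R2, 1 → R2=8+1=9
CMP R2, 11  (cmp 9,11)
JLT L2: taken
LOAD R0, [R7] → R0=M[20]=-2
AND R3, R0 → R3=0&(-2)=0
ADD R7, 4 → R7=20+4=24
ADD R2, 1 → R2=9+1=10
CMP R2, 11  (cmp 10,11)
JLT L2: taken
LOAD R0, [R7] → R0=M[24]=10
AND R3, R0 → R3=0&10=0
ADD R7, 4 → R7=24+4=28
ADD R2, 1 → R2=10+1=11
CMP R2, 11  (cmp 11,11)
JLT L2: not taken
halt.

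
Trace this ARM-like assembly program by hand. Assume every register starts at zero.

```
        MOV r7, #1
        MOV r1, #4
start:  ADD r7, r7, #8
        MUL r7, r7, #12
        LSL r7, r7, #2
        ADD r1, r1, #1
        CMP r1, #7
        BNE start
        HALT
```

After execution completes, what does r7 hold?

1014144

r7=1
r1=4
r7=1+8=9
r7=9*12=108
r7=108<<2=432
r1=4+1=5
CMP r1, #7  (cmp 5,7)
BNE start: taken
r7=432+8=440
r7=440*12=5280
r7=5280<<2=21120
r1=5+1=6
CMP r1, #7  (cmp 6,7)
BNE start: taken
r7=21120+8=21128
r7=21128*12=253536
r7=253536<<2=1014144
r1=6+1=7
CMP r1, #7  (cmp 7,7)
BNE start: not taken
halt.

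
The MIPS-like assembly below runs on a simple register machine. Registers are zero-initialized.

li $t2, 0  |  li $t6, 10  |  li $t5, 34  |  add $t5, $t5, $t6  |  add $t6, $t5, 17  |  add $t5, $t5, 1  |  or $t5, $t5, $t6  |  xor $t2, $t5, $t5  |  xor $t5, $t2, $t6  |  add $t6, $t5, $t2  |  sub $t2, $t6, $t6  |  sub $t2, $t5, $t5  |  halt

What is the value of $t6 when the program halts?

61

after li $t2, 0: $t2=0
after li $t6, 10: $t6=10
after li $t5, 34: $t5=34
after add $t5, $t5, $t6: $t5=34+10=44
after add $t6, $t5, 17: $t6=44+17=61
after add $t5, $t5, 1: $t5=44+1=45
after or $t5, $t5, $t6: $t5=45|61=61
after xor $t2, $t5, $t5: $t2=61^61=0
after xor $t5, $t2, $t6: $t5=0^61=61
after add $t6, $t5, $t2: $t6=61+0=61
after sub $t2, $t6, $t6: $t2=61-61=0
after sub $t2, $t5, $t5: $t2=61-61=0
halt.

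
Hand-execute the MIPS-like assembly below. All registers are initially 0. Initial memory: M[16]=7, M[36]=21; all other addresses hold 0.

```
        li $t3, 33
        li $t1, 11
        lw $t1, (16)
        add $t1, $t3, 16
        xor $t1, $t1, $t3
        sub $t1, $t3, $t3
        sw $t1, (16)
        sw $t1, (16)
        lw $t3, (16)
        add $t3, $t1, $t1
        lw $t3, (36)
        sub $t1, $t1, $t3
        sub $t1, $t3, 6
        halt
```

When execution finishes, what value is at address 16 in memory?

0

after li $t3, 33: $t3=33
after li $t1, 11: $t1=11
after lw $t1, (16): $t1=M[16]=7
after add $t1, $t3, 16: $t1=33+16=49
after xor $t1, $t1, $t3: $t1=49^33=16
after sub $t1, $t3, $t3: $t1=33-33=0
sw $t1, (16) → M[16]=0
sw $t1, (16) → M[16]=0
after lw $t3, (16): $t3=M[16]=0
after add $t3, $t1, $t1: $t3=0+0=0
after lw $t3, (36): $t3=M[36]=21
after sub $t1, $t1, $t3: $t1=0-21=-21
after sub $t1, $t3, 6: $t1=21-6=15
halt.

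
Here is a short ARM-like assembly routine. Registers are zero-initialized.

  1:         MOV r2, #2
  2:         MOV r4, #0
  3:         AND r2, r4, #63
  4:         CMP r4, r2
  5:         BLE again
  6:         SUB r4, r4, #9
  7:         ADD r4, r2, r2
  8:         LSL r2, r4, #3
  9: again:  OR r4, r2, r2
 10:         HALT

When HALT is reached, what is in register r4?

MOV r2, #2 → r2=2
MOV r4, #0 → r4=0
AND r2, r4, #63 → r2=0&63=0
CMP r4, r2  (cmp 0,0)
BLE again: taken
OR r4, r2, r2 → r4=0|0=0
halt.

0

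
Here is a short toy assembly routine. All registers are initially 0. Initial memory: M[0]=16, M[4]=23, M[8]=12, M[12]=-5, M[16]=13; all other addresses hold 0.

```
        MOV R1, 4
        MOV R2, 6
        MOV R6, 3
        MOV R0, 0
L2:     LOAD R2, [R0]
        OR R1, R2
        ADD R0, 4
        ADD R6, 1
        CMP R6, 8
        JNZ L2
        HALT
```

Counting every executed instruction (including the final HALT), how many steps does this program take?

35

MOV R1, 4 → R1=4
MOV R2, 6 → R2=6
MOV R6, 3 → R6=3
MOV R0, 0 → R0=0
LOAD R2, [R0] → R2=M[0]=16
OR R1, R2 → R1=4|16=20
ADD R0, 4 → R0=0+4=4
ADD R6, 1 → R6=3+1=4
CMP R6, 8  (cmp 4,8)
JNZ L2: taken
LOAD R2, [R0] → R2=M[4]=23
OR R1, R2 → R1=20|23=23
ADD R0, 4 → R0=4+4=8
ADD R6, 1 → R6=4+1=5
CMP R6, 8  (cmp 5,8)
JNZ L2: taken
LOAD R2, [R0] → R2=M[8]=12
OR R1, R2 → R1=23|12=31
ADD R0, 4 → R0=8+4=12
ADD R6, 1 → R6=5+1=6
CMP R6, 8  (cmp 6,8)
JNZ L2: taken
LOAD R2, [R0] → R2=M[12]=-5
OR R1, R2 → R1=31|(-5)=-1
ADD R0, 4 → R0=12+4=16
ADD R6, 1 → R6=6+1=7
CMP R6, 8  (cmp 7,8)
JNZ L2: taken
LOAD R2, [R0] → R2=M[16]=13
OR R1, R2 → R1=(-1)|13=-1
ADD R0, 4 → R0=16+4=20
ADD R6, 1 → R6=7+1=8
CMP R6, 8  (cmp 8,8)
JNZ L2: not taken
halt.
Total executed instructions: 35.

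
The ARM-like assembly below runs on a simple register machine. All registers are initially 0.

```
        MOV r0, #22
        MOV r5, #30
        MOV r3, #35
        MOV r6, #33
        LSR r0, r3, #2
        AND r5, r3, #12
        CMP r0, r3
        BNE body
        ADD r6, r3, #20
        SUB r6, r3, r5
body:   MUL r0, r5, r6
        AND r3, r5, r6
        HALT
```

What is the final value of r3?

r0=22
r5=30
r3=35
r6=33
r0=35>>2=8
r5=35&12=0
CMP r0, r3  (cmp 8,35)
BNE body: taken
r0=0*33=0
r3=0&33=0
halt.

0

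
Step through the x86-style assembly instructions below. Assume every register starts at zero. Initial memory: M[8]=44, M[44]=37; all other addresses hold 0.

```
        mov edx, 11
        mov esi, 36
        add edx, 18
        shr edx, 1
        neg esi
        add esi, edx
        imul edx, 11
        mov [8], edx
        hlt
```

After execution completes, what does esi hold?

-22

mov edx, 11 → edx=11
mov esi, 36 → esi=36
add edx, 18 → edx=11+18=29
shr edx, 1 → edx=29>>1=14
neg esi → esi=-(36)=-36
add esi, edx → esi=(-36)+14=-22
imul edx, 11 → edx=14*11=154
mov [8], edx → M[8]=154
halt.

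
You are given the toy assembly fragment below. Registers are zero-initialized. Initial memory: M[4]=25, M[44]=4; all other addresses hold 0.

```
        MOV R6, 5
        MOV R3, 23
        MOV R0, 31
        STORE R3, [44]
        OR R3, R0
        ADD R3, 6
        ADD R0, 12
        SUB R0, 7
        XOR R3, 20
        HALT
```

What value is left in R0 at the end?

R6=5
R3=23
R0=31
STORE R3, [44] → M[44]=23
R3=23|31=31
R3=31+6=37
R0=31+12=43
R0=43-7=36
R3=37^20=49
halt.

36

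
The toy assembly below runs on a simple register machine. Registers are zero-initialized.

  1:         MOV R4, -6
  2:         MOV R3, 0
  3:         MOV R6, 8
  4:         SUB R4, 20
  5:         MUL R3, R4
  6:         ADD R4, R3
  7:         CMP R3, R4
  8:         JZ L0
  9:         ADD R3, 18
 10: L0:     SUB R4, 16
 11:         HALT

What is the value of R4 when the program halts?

after MOV R4, -6: R4=-6
after MOV R3, 0: R3=0
after MOV R6, 8: R6=8
after SUB R4, 20: R4=(-6)-20=-26
after MUL R3, R4: R3=0*(-26)=0
after ADD R4, R3: R4=(-26)+0=-26
CMP R3, R4  (cmp 0,-26)
JZ L0: not taken
after ADD R3, 18: R3=0+18=18
after SUB R4, 16: R4=(-26)-16=-42
halt.

-42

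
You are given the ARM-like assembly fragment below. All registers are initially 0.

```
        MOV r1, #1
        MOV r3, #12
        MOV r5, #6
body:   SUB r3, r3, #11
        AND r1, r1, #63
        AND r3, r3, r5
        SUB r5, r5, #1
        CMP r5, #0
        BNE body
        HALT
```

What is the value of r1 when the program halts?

1

r1=1
r3=12
r5=6
r3=12-11=1
r1=1&63=1
r3=1&6=0
r5=6-1=5
CMP r5, #0  (cmp 5,0)
BNE body: taken
r3=0-11=-11
r1=1&63=1
r3=(-11)&5=5
r5=5-1=4
CMP r5, #0  (cmp 4,0)
BNE body: taken
r3=5-11=-6
r1=1&63=1
r3=(-6)&4=0
r5=4-1=3
CMP r5, #0  (cmp 3,0)
BNE body: taken
r3=0-11=-11
r1=1&63=1
r3=(-11)&3=1
r5=3-1=2
CMP r5, #0  (cmp 2,0)
BNE body: taken
r3=1-11=-10
r1=1&63=1
r3=(-10)&2=2
r5=2-1=1
CMP r5, #0  (cmp 1,0)
BNE body: taken
r3=2-11=-9
r1=1&63=1
r3=(-9)&1=1
r5=1-1=0
CMP r5, #0  (cmp 0,0)
BNE body: not taken
halt.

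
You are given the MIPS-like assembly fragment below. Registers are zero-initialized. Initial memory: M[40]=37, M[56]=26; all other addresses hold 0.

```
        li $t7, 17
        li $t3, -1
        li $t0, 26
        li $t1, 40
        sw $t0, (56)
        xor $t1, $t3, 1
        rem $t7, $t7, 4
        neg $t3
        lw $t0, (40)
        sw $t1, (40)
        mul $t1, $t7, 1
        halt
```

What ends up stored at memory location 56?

26

li $t7, 17 → $t7=17
li $t3, -1 → $t3=-1
li $t0, 26 → $t0=26
li $t1, 40 → $t1=40
sw $t0, (56) → M[56]=26
xor $t1, $t3, 1 → $t1=(-1)^1=-2
rem $t7, $t7, 4 → $t7=17%4=1
neg $t3 → $t3=-(-1)=1
lw $t0, (40) → $t0=M[40]=37
sw $t1, (40) → M[40]=-2
mul $t1, $t7, 1 → $t1=1*1=1
halt.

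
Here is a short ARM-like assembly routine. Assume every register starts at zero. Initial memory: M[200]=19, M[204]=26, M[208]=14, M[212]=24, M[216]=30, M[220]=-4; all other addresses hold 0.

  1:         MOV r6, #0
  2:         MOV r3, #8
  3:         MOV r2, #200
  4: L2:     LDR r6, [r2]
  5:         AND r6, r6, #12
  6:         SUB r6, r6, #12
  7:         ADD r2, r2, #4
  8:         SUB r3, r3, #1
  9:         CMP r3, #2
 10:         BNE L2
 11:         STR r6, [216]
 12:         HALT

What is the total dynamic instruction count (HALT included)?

47

r6=0
r3=8
r2=200
r6=M[200]=19
r6=19&12=0
r6=0-12=-12
r2=200+4=204
r3=8-1=7
CMP r3, #2  (cmp 7,2)
BNE L2: taken
r6=M[204]=26
r6=26&12=8
r6=8-12=-4
r2=204+4=208
r3=7-1=6
CMP r3, #2  (cmp 6,2)
BNE L2: taken
r6=M[208]=14
r6=14&12=12
r6=12-12=0
r2=208+4=212
r3=6-1=5
CMP r3, #2  (cmp 5,2)
BNE L2: taken
r6=M[212]=24
r6=24&12=8
r6=8-12=-4
r2=212+4=216
r3=5-1=4
CMP r3, #2  (cmp 4,2)
BNE L2: taken
r6=M[216]=30
r6=30&12=12
r6=12-12=0
r2=216+4=220
r3=4-1=3
CMP r3, #2  (cmp 3,2)
BNE L2: taken
r6=M[220]=-4
r6=(-4)&12=12
r6=12-12=0
r2=220+4=224
r3=3-1=2
CMP r3, #2  (cmp 2,2)
BNE L2: not taken
STR r6, [216] → M[216]=0
halt.
Total executed instructions: 47.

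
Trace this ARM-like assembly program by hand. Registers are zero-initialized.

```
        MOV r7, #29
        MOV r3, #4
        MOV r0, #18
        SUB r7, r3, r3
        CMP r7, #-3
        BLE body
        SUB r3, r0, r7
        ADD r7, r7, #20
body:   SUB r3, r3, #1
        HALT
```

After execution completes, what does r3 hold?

17

MOV r7, #29 → r7=29
MOV r3, #4 → r3=4
MOV r0, #18 → r0=18
SUB r7, r3, r3 → r7=4-4=0
CMP r7, #-3  (cmp 0,-3)
BLE body: not taken
SUB r3, r0, r7 → r3=18-0=18
ADD r7, r7, #20 → r7=0+20=20
SUB r3, r3, #1 → r3=18-1=17
halt.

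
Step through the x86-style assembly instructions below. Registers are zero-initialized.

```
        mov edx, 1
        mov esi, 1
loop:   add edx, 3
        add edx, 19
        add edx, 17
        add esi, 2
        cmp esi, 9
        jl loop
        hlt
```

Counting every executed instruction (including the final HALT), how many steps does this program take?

mov edx, 1 → edx=1
mov esi, 1 → esi=1
add edx, 3 → edx=1+3=4
add edx, 19 → edx=4+19=23
add edx, 17 → edx=23+17=40
add esi, 2 → esi=1+2=3
cmp esi, 9  (cmp 3,9)
jl loop: taken
add edx, 3 → edx=40+3=43
add edx, 19 → edx=43+19=62
add edx, 17 → edx=62+17=79
add esi, 2 → esi=3+2=5
cmp esi, 9  (cmp 5,9)
jl loop: taken
add edx, 3 → edx=79+3=82
add edx, 19 → edx=82+19=101
add edx, 17 → edx=101+17=118
add esi, 2 → esi=5+2=7
cmp esi, 9  (cmp 7,9)
jl loop: taken
add edx, 3 → edx=118+3=121
add edx, 19 → edx=121+19=140
add edx, 17 → edx=140+17=157
add esi, 2 → esi=7+2=9
cmp esi, 9  (cmp 9,9)
jl loop: not taken
halt.
Total executed instructions: 27.

27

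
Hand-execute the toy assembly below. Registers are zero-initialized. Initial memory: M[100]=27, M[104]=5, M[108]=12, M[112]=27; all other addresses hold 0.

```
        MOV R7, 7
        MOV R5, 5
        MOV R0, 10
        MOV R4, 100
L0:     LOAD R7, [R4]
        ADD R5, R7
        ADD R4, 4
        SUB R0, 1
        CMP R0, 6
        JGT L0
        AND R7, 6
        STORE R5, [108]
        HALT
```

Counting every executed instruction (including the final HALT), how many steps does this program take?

31

R7=7
R5=5
R0=10
R4=100
R7=M[100]=27
R5=5+27=32
R4=100+4=104
R0=10-1=9
CMP R0, 6  (cmp 9,6)
JGT L0: taken
R7=M[104]=5
R5=32+5=37
R4=104+4=108
R0=9-1=8
CMP R0, 6  (cmp 8,6)
JGT L0: taken
R7=M[108]=12
R5=37+12=49
R4=108+4=112
R0=8-1=7
CMP R0, 6  (cmp 7,6)
JGT L0: taken
R7=M[112]=27
R5=49+27=76
R4=112+4=116
R0=7-1=6
CMP R0, 6  (cmp 6,6)
JGT L0: not taken
R7=27&6=2
STORE R5, [108] → M[108]=76
halt.
Total executed instructions: 31.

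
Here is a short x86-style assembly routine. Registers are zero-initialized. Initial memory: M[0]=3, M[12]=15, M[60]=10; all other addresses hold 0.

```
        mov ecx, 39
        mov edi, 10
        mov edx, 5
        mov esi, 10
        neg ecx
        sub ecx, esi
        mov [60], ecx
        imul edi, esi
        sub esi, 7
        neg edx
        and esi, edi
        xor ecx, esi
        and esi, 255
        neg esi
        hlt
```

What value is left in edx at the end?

mov ecx, 39 → ecx=39
mov edi, 10 → edi=10
mov edx, 5 → edx=5
mov esi, 10 → esi=10
neg ecx → ecx=-(39)=-39
sub ecx, esi → ecx=(-39)-10=-49
mov [60], ecx → M[60]=-49
imul edi, esi → edi=10*10=100
sub esi, 7 → esi=10-7=3
neg edx → edx=-(5)=-5
and esi, edi → esi=3&100=0
xor ecx, esi → ecx=(-49)^0=-49
and esi, 255 → esi=0&255=0
neg esi → esi=-(0)=0
halt.

-5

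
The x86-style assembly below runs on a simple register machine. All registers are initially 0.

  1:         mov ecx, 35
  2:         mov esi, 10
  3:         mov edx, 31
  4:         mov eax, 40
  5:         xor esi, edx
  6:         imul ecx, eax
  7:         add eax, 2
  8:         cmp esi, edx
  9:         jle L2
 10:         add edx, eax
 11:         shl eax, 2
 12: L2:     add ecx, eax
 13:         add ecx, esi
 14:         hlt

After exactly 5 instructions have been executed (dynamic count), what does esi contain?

mov ecx, 35 → ecx=35
mov esi, 10 → esi=10
mov edx, 31 → edx=31
mov eax, 40 → eax=40
xor esi, edx → esi=10^31=21
After step 5: esi = 21.

21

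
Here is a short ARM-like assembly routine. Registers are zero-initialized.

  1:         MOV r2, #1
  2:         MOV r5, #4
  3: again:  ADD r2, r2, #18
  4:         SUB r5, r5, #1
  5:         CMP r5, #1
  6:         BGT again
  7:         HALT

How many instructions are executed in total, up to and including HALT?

15

MOV r2, #1 → r2=1
MOV r5, #4 → r5=4
ADD r2, r2, #18 → r2=1+18=19
SUB r5, r5, #1 → r5=4-1=3
CMP r5, #1  (cmp 3,1)
BGT again: taken
ADD r2, r2, #18 → r2=19+18=37
SUB r5, r5, #1 → r5=3-1=2
CMP r5, #1  (cmp 2,1)
BGT again: taken
ADD r2, r2, #18 → r2=37+18=55
SUB r5, r5, #1 → r5=2-1=1
CMP r5, #1  (cmp 1,1)
BGT again: not taken
halt.
Total executed instructions: 15.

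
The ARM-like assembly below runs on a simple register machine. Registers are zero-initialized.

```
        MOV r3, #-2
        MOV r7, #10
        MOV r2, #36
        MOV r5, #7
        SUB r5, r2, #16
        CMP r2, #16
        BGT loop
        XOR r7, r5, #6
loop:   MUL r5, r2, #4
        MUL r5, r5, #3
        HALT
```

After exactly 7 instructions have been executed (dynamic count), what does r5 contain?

20

r3=-2
r7=10
r2=36
r5=7
r5=36-16=20
CMP r2, #16  (cmp 36,16)
BGT loop: taken
After step 7: r5 = 20.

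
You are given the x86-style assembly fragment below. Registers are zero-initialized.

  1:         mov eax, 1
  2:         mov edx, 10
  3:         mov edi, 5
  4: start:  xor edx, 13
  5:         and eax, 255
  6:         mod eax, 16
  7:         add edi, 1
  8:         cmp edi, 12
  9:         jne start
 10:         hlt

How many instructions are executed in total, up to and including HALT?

46

after mov eax, 1: eax=1
after mov edx, 10: edx=10
after mov edi, 5: edi=5
after xor edx, 13: edx=10^13=7
after and eax, 255: eax=1&255=1
after mod eax, 16: eax=1%16=1
after add edi, 1: edi=5+1=6
cmp edi, 12  (cmp 6,12)
jne start: taken
after xor edx, 13: edx=7^13=10
after and eax, 255: eax=1&255=1
after mod eax, 16: eax=1%16=1
after add edi, 1: edi=6+1=7
cmp edi, 12  (cmp 7,12)
jne start: taken
after xor edx, 13: edx=10^13=7
after and eax, 255: eax=1&255=1
after mod eax, 16: eax=1%16=1
after add edi, 1: edi=7+1=8
cmp edi, 12  (cmp 8,12)
jne start: taken
after xor edx, 13: edx=7^13=10
after and eax, 255: eax=1&255=1
after mod eax, 16: eax=1%16=1
after add edi, 1: edi=8+1=9
cmp edi, 12  (cmp 9,12)
jne start: taken
after xor edx, 13: edx=10^13=7
after and eax, 255: eax=1&255=1
after mod eax, 16: eax=1%16=1
after add edi, 1: edi=9+1=10
cmp edi, 12  (cmp 10,12)
jne start: taken
after xor edx, 13: edx=7^13=10
after and eax, 255: eax=1&255=1
after mod eax, 16: eax=1%16=1
after add edi, 1: edi=10+1=11
cmp edi, 12  (cmp 11,12)
jne start: taken
after xor edx, 13: edx=10^13=7
after and eax, 255: eax=1&255=1
after mod eax, 16: eax=1%16=1
after add edi, 1: edi=11+1=12
cmp edi, 12  (cmp 12,12)
jne start: not taken
halt.
Total executed instructions: 46.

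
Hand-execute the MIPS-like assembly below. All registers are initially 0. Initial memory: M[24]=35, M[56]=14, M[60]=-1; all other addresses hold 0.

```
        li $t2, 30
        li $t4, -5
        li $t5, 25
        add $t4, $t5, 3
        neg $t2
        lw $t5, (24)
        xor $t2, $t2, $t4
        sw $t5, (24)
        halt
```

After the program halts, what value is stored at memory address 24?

35

$t2=30
$t4=-5
$t5=25
$t4=25+3=28
$t2=-(30)=-30
$t5=M[24]=35
$t2=(-30)^28=-2
sw $t5, (24) → M[24]=35
halt.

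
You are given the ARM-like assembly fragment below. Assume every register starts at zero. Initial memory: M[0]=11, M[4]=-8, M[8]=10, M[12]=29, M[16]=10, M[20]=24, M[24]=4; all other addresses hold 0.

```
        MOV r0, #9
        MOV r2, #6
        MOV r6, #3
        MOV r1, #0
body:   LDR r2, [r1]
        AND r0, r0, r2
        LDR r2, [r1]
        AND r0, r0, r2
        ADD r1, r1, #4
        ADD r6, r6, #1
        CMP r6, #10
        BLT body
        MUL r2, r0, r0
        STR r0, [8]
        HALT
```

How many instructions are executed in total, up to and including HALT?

r0=9
r2=6
r6=3
r1=0
r2=M[0]=11
r0=9&11=9
r2=M[0]=11
r0=9&11=9
r1=0+4=4
r6=3+1=4
CMP r6, #10  (cmp 4,10)
BLT body: taken
r2=M[4]=-8
r0=9&(-8)=8
r2=M[4]=-8
r0=8&(-8)=8
r1=4+4=8
r6=4+1=5
CMP r6, #10  (cmp 5,10)
BLT body: taken
r2=M[8]=10
r0=8&10=8
r2=M[8]=10
r0=8&10=8
r1=8+4=12
r6=5+1=6
CMP r6, #10  (cmp 6,10)
BLT body: taken
r2=M[12]=29
r0=8&29=8
r2=M[12]=29
r0=8&29=8
r1=12+4=16
r6=6+1=7
CMP r6, #10  (cmp 7,10)
BLT body: taken
r2=M[16]=10
r0=8&10=8
r2=M[16]=10
r0=8&10=8
r1=16+4=20
r6=7+1=8
CMP r6, #10  (cmp 8,10)
BLT body: taken
r2=M[20]=24
r0=8&24=8
r2=M[20]=24
r0=8&24=8
r1=20+4=24
r6=8+1=9
CMP r6, #10  (cmp 9,10)
BLT body: taken
r2=M[24]=4
r0=8&4=0
r2=M[24]=4
r0=0&4=0
r1=24+4=28
r6=9+1=10
CMP r6, #10  (cmp 10,10)
BLT body: not taken
r2=0*0=0
STR r0, [8] → M[8]=0
halt.
Total executed instructions: 63.

63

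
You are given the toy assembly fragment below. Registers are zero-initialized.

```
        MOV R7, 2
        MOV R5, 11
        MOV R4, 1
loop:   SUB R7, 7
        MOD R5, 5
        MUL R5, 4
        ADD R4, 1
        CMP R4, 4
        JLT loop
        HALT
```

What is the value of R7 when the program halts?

after MOV R7, 2: R7=2
after MOV R5, 11: R5=11
after MOV R4, 1: R4=1
after SUB R7, 7: R7=2-7=-5
after MOD R5, 5: R5=11%5=1
after MUL R5, 4: R5=1*4=4
after ADD R4, 1: R4=1+1=2
CMP R4, 4  (cmp 2,4)
JLT loop: taken
after SUB R7, 7: R7=(-5)-7=-12
after MOD R5, 5: R5=4%5=4
after MUL R5, 4: R5=4*4=16
after ADD R4, 1: R4=2+1=3
CMP R4, 4  (cmp 3,4)
JLT loop: taken
after SUB R7, 7: R7=(-12)-7=-19
after MOD R5, 5: R5=16%5=1
after MUL R5, 4: R5=1*4=4
after ADD R4, 1: R4=3+1=4
CMP R4, 4  (cmp 4,4)
JLT loop: not taken
halt.

-19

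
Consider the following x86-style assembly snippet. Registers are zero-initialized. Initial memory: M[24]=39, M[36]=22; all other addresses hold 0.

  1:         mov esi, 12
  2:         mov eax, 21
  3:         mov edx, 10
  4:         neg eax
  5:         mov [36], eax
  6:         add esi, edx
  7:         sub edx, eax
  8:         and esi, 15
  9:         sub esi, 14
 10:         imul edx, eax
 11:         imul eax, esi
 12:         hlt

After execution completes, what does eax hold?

168

after mov esi, 12: esi=12
after mov eax, 21: eax=21
after mov edx, 10: edx=10
after neg eax: eax=-(21)=-21
mov [36], eax → M[36]=-21
after add esi, edx: esi=12+10=22
after sub edx, eax: edx=10-(-21)=31
after and esi, 15: esi=22&15=6
after sub esi, 14: esi=6-14=-8
after imul edx, eax: edx=31*(-21)=-651
after imul eax, esi: eax=(-21)*(-8)=168
halt.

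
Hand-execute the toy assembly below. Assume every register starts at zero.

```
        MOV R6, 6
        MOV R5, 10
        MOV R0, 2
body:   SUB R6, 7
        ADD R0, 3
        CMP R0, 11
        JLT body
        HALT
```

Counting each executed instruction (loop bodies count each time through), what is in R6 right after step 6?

after MOV R6, 6: R6=6
after MOV R5, 10: R5=10
after MOV R0, 2: R0=2
after SUB R6, 7: R6=6-7=-1
after ADD R0, 3: R0=2+3=5
CMP R0, 11  (cmp 5,11)
After step 6: R6 = -1.

-1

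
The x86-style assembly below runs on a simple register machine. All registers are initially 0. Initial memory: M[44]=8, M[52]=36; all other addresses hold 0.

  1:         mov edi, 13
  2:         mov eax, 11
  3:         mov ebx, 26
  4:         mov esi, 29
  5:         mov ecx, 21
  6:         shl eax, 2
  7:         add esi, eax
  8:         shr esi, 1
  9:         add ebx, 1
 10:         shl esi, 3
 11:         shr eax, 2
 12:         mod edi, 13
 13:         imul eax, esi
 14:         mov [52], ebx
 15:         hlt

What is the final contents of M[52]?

edi=13
eax=11
ebx=26
esi=29
ecx=21
eax=11<<2=44
esi=29+44=73
esi=73>>1=36
ebx=26+1=27
esi=36<<3=288
eax=44>>2=11
edi=13%13=0
eax=11*288=3168
mov [52], ebx → M[52]=27
halt.

27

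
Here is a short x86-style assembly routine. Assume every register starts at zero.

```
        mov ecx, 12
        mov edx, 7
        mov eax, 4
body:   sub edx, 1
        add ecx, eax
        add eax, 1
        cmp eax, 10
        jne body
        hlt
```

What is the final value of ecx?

51

mov ecx, 12 → ecx=12
mov edx, 7 → edx=7
mov eax, 4 → eax=4
sub edx, 1 → edx=7-1=6
add ecx, eax → ecx=12+4=16
add eax, 1 → eax=4+1=5
cmp eax, 10  (cmp 5,10)
jne body: taken
sub edx, 1 → edx=6-1=5
add ecx, eax → ecx=16+5=21
add eax, 1 → eax=5+1=6
cmp eax, 10  (cmp 6,10)
jne body: taken
sub edx, 1 → edx=5-1=4
add ecx, eax → ecx=21+6=27
add eax, 1 → eax=6+1=7
cmp eax, 10  (cmp 7,10)
jne body: taken
sub edx, 1 → edx=4-1=3
add ecx, eax → ecx=27+7=34
add eax, 1 → eax=7+1=8
cmp eax, 10  (cmp 8,10)
jne body: taken
sub edx, 1 → edx=3-1=2
add ecx, eax → ecx=34+8=42
add eax, 1 → eax=8+1=9
cmp eax, 10  (cmp 9,10)
jne body: taken
sub edx, 1 → edx=2-1=1
add ecx, eax → ecx=42+9=51
add eax, 1 → eax=9+1=10
cmp eax, 10  (cmp 10,10)
jne body: not taken
halt.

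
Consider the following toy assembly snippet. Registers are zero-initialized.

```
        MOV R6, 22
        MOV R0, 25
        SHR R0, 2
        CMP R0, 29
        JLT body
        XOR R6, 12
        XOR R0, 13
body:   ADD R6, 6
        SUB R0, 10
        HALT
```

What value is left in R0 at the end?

after MOV R6, 22: R6=22
after MOV R0, 25: R0=25
after SHR R0, 2: R0=25>>2=6
CMP R0, 29  (cmp 6,29)
JLT body: taken
after ADD R6, 6: R6=22+6=28
after SUB R0, 10: R0=6-10=-4
halt.

-4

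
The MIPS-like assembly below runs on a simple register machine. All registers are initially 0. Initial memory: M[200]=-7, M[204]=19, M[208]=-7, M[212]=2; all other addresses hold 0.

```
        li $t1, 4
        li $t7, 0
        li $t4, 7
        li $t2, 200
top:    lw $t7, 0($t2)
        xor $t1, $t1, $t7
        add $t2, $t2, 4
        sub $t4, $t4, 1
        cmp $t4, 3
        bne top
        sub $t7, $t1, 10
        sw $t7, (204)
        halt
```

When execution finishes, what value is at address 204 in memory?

11

li $t1, 4 → $t1=4
li $t7, 0 → $t7=0
li $t4, 7 → $t4=7
li $t2, 200 → $t2=200
lw $t7, 0($t2) → $t7=M[200]=-7
xor $t1, $t1, $t7 → $t1=4^(-7)=-3
add $t2, $t2, 4 → $t2=200+4=204
sub $t4, $t4, 1 → $t4=7-1=6
cmp $t4, 3  (cmp 6,3)
bne top: taken
lw $t7, 0($t2) → $t7=M[204]=19
xor $t1, $t1, $t7 → $t1=(-3)^19=-18
add $t2, $t2, 4 → $t2=204+4=208
sub $t4, $t4, 1 → $t4=6-1=5
cmp $t4, 3  (cmp 5,3)
bne top: taken
lw $t7, 0($t2) → $t7=M[208]=-7
xor $t1, $t1, $t7 → $t1=(-18)^(-7)=23
add $t2, $t2, 4 → $t2=208+4=212
sub $t4, $t4, 1 → $t4=5-1=4
cmp $t4, 3  (cmp 4,3)
bne top: taken
lw $t7, 0($t2) → $t7=M[212]=2
xor $t1, $t1, $t7 → $t1=23^2=21
add $t2, $t2, 4 → $t2=212+4=216
sub $t4, $t4, 1 → $t4=4-1=3
cmp $t4, 3  (cmp 3,3)
bne top: not taken
sub $t7, $t1, 10 → $t7=21-10=11
sw $t7, (204) → M[204]=11
halt.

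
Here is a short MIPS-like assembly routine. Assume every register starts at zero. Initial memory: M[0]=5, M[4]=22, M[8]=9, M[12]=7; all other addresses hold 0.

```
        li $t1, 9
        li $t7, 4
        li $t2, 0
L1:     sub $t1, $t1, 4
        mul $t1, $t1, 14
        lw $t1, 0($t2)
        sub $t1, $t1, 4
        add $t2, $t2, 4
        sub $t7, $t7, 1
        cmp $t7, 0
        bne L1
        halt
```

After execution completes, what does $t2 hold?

li $t1, 9 → $t1=9
li $t7, 4 → $t7=4
li $t2, 0 → $t2=0
sub $t1, $t1, 4 → $t1=9-4=5
mul $t1, $t1, 14 → $t1=5*14=70
lw $t1, 0($t2) → $t1=M[0]=5
sub $t1, $t1, 4 → $t1=5-4=1
add $t2, $t2, 4 → $t2=0+4=4
sub $t7, $t7, 1 → $t7=4-1=3
cmp $t7, 0  (cmp 3,0)
bne L1: taken
sub $t1, $t1, 4 → $t1=1-4=-3
mul $t1, $t1, 14 → $t1=(-3)*14=-42
lw $t1, 0($t2) → $t1=M[4]=22
sub $t1, $t1, 4 → $t1=22-4=18
add $t2, $t2, 4 → $t2=4+4=8
sub $t7, $t7, 1 → $t7=3-1=2
cmp $t7, 0  (cmp 2,0)
bne L1: taken
sub $t1, $t1, 4 → $t1=18-4=14
mul $t1, $t1, 14 → $t1=14*14=196
lw $t1, 0($t2) → $t1=M[8]=9
sub $t1, $t1, 4 → $t1=9-4=5
add $t2, $t2, 4 → $t2=8+4=12
sub $t7, $t7, 1 → $t7=2-1=1
cmp $t7, 0  (cmp 1,0)
bne L1: taken
sub $t1, $t1, 4 → $t1=5-4=1
mul $t1, $t1, 14 → $t1=1*14=14
lw $t1, 0($t2) → $t1=M[12]=7
sub $t1, $t1, 4 → $t1=7-4=3
add $t2, $t2, 4 → $t2=12+4=16
sub $t7, $t7, 1 → $t7=1-1=0
cmp $t7, 0  (cmp 0,0)
bne L1: not taken
halt.

16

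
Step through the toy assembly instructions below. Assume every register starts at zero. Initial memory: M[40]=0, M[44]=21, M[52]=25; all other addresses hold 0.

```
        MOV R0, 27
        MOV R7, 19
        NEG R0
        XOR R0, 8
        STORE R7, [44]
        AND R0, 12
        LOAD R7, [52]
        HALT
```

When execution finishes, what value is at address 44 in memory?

R0=27
R7=19
R0=-(27)=-27
R0=(-27)^8=-19
STORE R7, [44] → M[44]=19
R0=(-19)&12=12
R7=M[52]=25
halt.

19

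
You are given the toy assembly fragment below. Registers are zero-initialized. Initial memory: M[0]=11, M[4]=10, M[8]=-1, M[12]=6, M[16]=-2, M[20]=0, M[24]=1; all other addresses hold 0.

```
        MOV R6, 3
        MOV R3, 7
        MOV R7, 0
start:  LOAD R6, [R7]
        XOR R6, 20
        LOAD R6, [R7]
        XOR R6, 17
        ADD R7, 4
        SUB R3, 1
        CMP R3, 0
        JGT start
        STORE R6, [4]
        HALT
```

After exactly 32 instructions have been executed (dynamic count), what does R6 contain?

23

MOV R6, 3 → R6=3
MOV R3, 7 → R3=7
MOV R7, 0 → R7=0
LOAD R6, [R7] → R6=M[0]=11
XOR R6, 20 → R6=11^20=31
LOAD R6, [R7] → R6=M[0]=11
XOR R6, 17 → R6=11^17=26
ADD R7, 4 → R7=0+4=4
SUB R3, 1 → R3=7-1=6
CMP R3, 0  (cmp 6,0)
JGT start: taken
LOAD R6, [R7] → R6=M[4]=10
XOR R6, 20 → R6=10^20=30
LOAD R6, [R7] → R6=M[4]=10
XOR R6, 17 → R6=10^17=27
ADD R7, 4 → R7=4+4=8
SUB R3, 1 → R3=6-1=5
CMP R3, 0  (cmp 5,0)
JGT start: taken
LOAD R6, [R7] → R6=M[8]=-1
XOR R6, 20 → R6=(-1)^20=-21
LOAD R6, [R7] → R6=M[8]=-1
XOR R6, 17 → R6=(-1)^17=-18
ADD R7, 4 → R7=8+4=12
SUB R3, 1 → R3=5-1=4
CMP R3, 0  (cmp 4,0)
JGT start: taken
LOAD R6, [R7] → R6=M[12]=6
XOR R6, 20 → R6=6^20=18
LOAD R6, [R7] → R6=M[12]=6
XOR R6, 17 → R6=6^17=23
ADD R7, 4 → R7=12+4=16
After step 32: R6 = 23.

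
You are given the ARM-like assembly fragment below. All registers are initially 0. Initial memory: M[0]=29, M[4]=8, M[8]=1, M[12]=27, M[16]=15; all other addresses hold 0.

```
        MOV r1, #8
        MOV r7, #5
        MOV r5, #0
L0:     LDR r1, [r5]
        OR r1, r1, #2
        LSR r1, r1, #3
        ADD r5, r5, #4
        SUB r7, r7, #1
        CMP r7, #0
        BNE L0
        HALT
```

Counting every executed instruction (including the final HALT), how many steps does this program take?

39

after MOV r1, #8: r1=8
after MOV r7, #5: r7=5
after MOV r5, #0: r5=0
after LDR r1, [r5]: r1=M[0]=29
after OR r1, r1, #2: r1=29|2=31
after LSR r1, r1, #3: r1=31>>3=3
after ADD r5, r5, #4: r5=0+4=4
after SUB r7, r7, #1: r7=5-1=4
CMP r7, #0  (cmp 4,0)
BNE L0: taken
after LDR r1, [r5]: r1=M[4]=8
after OR r1, r1, #2: r1=8|2=10
after LSR r1, r1, #3: r1=10>>3=1
after ADD r5, r5, #4: r5=4+4=8
after SUB r7, r7, #1: r7=4-1=3
CMP r7, #0  (cmp 3,0)
BNE L0: taken
after LDR r1, [r5]: r1=M[8]=1
after OR r1, r1, #2: r1=1|2=3
after LSR r1, r1, #3: r1=3>>3=0
after ADD r5, r5, #4: r5=8+4=12
after SUB r7, r7, #1: r7=3-1=2
CMP r7, #0  (cmp 2,0)
BNE L0: taken
after LDR r1, [r5]: r1=M[12]=27
after OR r1, r1, #2: r1=27|2=27
after LSR r1, r1, #3: r1=27>>3=3
after ADD r5, r5, #4: r5=12+4=16
after SUB r7, r7, #1: r7=2-1=1
CMP r7, #0  (cmp 1,0)
BNE L0: taken
after LDR r1, [r5]: r1=M[16]=15
after OR r1, r1, #2: r1=15|2=15
after LSR r1, r1, #3: r1=15>>3=1
after ADD r5, r5, #4: r5=16+4=20
after SUB r7, r7, #1: r7=1-1=0
CMP r7, #0  (cmp 0,0)
BNE L0: not taken
halt.
Total executed instructions: 39.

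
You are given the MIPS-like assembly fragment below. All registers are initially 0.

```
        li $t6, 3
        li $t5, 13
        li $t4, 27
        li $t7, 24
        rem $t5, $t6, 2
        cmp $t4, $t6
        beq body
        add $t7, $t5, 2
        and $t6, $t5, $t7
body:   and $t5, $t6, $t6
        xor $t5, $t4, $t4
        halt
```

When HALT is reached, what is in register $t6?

1

after li $t6, 3: $t6=3
after li $t5, 13: $t5=13
after li $t4, 27: $t4=27
after li $t7, 24: $t7=24
after rem $t5, $t6, 2: $t5=3%2=1
cmp $t4, $t6  (cmp 27,3)
beq body: not taken
after add $t7, $t5, 2: $t7=1+2=3
after and $t6, $t5, $t7: $t6=1&3=1
after and $t5, $t6, $t6: $t5=1&1=1
after xor $t5, $t4, $t4: $t5=27^27=0
halt.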